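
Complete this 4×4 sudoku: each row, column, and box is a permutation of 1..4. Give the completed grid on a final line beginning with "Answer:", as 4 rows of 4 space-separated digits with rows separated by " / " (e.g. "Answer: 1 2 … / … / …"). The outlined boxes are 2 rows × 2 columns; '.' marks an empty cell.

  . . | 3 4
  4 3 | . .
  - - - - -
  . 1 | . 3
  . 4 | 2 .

Step 1. [r3c1∈{2}] only 2 remains possible at r3c1, so r3c1=2.
Step 2. [r4c4∈{1}] nothing but 1 survives at r4c4, so r4c4=1.
Step 3. [r2c3∈{1}] r2c3 is down to just 1, so r2c3=1.
Step 4. [r4c1∈{3}] r4c1's peers cover all but 3 ⇒ r4c1=3.
Step 5. [r3c3∈{4}] nothing but 4 survives at r3c3, so r3c3=4.
Step 6. [r1c2∈{2}] nothing but 2 survives at r1c2, so r1c2=2.
Step 7. [r1c1∈{1}] r1c1 has the single candidate 1. So r1c1=1.
Step 8. [r2c4∈{2}] only 2 remains possible at r2c4. So r2c4=2.

Answer: 1 2 3 4 / 4 3 1 2 / 2 1 4 3 / 3 4 2 1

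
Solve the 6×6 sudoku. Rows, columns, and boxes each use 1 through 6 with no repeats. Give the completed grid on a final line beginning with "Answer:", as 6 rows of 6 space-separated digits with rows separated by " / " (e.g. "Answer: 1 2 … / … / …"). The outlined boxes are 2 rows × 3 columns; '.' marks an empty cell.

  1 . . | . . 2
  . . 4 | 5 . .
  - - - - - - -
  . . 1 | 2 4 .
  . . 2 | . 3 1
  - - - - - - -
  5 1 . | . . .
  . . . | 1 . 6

Step 1. [r4c2∈{4,5,6}] 5 has one home in row 4: r4c2. So r4c2=5.
Step 2. [r6c3∈{3}] only 3 remains possible at r6c3. So r6c3=3.
Step 3. [r1c5∈{6}] r1c5's peers cover all but 6. So r1c5=6.
Step 4. [r1c2∈{3}] r1c2 has the single candidate 3 ⇒ r1c2=3.
Step 5. [r3c2∈{6}] only 6 remains possible at r3c2. So r3c2=6.
Step 6. [r6c2∈{2,4}] across col 2, 4 lands solely at r6c2. So r6c2=4.
Step 7. [r6c1∈{2}] r6c1 is down to just 2. So r6c1=2.
Step 8. [r5c4∈{3,4}] 3 has one home in col 4: r5c4 ⇒ r5c4=3.
Step 9. [r3c1∈{3}] nothing but 3 survives at r3c1 ⇒ r3c1=3.
Step 10. [r5c5∈{2}] r5c5 is down to just 2 ⇒ r5c5=2.
Step 11. [r2c5∈{1}] r2c5 has the single candidate 1 ⇒ r2c5=1.
Step 12. [r5c3∈{6}] only 6 remains possible at r5c3 ⇒ r5c3=6.
Step 13. [r1c4∈{4}] r1c4's peers cover all but 4 ⇒ r1c4=4.
Step 14. [r6c5∈{5}] only 5 remains possible at r6c5, so r6c5=5.
Step 15. [r2c6∈{3}] r2c6's peers cover all but 3 ⇒ r2c6=3.
Step 16. [r1c3∈{5}] r1c3's peers cover all but 5. So r1c3=5.
Step 17. [r2c1∈{6}] only 6 remains possible at r2c1. So r2c1=6.
Step 18. [r2c2∈{2}] r2c2's peers cover all but 2, so r2c2=2.
Step 19. [r4c4∈{6}] r4c4's peers cover all but 6, so r4c4=6.
Step 20. [r5c6∈{4}] only 4 remains possible at r5c6, so r5c6=4.
Step 21. [r4c1∈{4}] r4c1 has the single candidate 4 ⇒ r4c1=4.
Step 22. [r3c6∈{5}] r3c6's peers cover all but 5 ⇒ r3c6=5.

Answer: 1 3 5 4 6 2 / 6 2 4 5 1 3 / 3 6 1 2 4 5 / 4 5 2 6 3 1 / 5 1 6 3 2 4 / 2 4 3 1 5 6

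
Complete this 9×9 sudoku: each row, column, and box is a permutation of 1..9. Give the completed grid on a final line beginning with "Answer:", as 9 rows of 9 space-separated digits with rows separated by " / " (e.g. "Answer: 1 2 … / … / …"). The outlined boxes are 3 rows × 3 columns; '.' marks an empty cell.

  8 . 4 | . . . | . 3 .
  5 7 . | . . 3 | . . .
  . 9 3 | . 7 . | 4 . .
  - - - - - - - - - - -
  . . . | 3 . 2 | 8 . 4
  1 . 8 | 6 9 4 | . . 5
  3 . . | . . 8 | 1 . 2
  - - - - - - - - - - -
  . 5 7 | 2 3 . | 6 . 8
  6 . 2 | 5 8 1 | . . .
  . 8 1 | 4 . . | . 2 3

Step 1. [r2c3∈{6}] r2c3 has the single candidate 6. So r2c3=6.
Step 2. [r3c8∈{1,5,6,8}] in col 8, 5 fits only at r3c8. So r3c8=5.
Step 3. [r7c6∈{9}] r7c6's peers cover all but 9. So r7c6=9.
Step 4. [r3c6∈{6}] nothing but 6 survives at r3c6. So r3c6=6.
Step 5. [r1c2∈{1,2}] r1c2 is the only open cell in col 2 admitting 1, so r1c2=1.
Step 6. [r5c8∈{7}] r5c8's peers cover all but 7. So r5c8=7.
Step 7. [r3c9∈{1}] nothing but 1 survives at r3c9 ⇒ r3c9=1.
Step 8. [r2c9∈{9}] r2c9's peers cover all but 9. So r2c9=9.
Step 9. [r8c9∈{7}] nothing but 7 survives at r8c9, so r8c9=7.
Step 10. [r6c5∈{5}] r6c5's peers cover all but 5, so r6c5=5.
Step 11. [r6c3∈{9}] nothing but 9 survives at r6c3, so r6c3=9.
Step 12. [r2c5∈{1,2,4}] r2c5 is the only open cell in row 2 admitting 4. So r2c5=4.
Step 13. [r4c8∈{6,9}] row 4 places 9 nowhere but r4c8. So r4c8=9.
Step 14. [r7c1∈{4}] r7c1's peers cover all but 4. So r7c1=4.
Step 15. [r1c5∈{2}] r1c5 is down to just 2, so r1c5=2.
Step 16. [r3c4∈{8}] r3c4's peers cover all but 8, so r3c4=8.
Step 17. [r6c2∈{4,6}] across row 6, 4 lands solely at r6c2, so r6c2=4.
Step 18. [r9c1∈{9}] only 9 remains possible at r9c1 ⇒ r9c1=9.
Step 19. [r5c7∈{3}] only 3 remains possible at r5c7, so r5c7=3.
Step 20. [r1c4∈{9}] r1c4 is down to just 9. So r1c4=9.
Step 21. [r1c7∈{7}] nothing but 7 survives at r1c7. So r1c7=7.
Step 22. [r4c3∈{5}] r4c3 is down to just 5, so r4c3=5.
Step 23. [r9c6∈{7}] r9c6 is down to just 7 ⇒ r9c6=7.
Step 24. [r7c8∈{1}] r7c8's peers cover all but 1, so r7c8=1.
Step 25. [r4c2∈{6}] r4c2's peers cover all but 6. So r4c2=6.
Step 26. [r9c7∈{5}] nothing but 5 survives at r9c7, so r9c7=5.
Step 27. [r4c1∈{7}] only 7 remains possible at r4c1. So r4c1=7.
Step 28. [r4c5∈{1}] nothing but 1 survives at r4c5, so r4c5=1.
Step 29. [r9c5∈{6}] r9c5 is down to just 6, so r9c5=6.
Step 30. [r8c2∈{3}] only 3 remains possible at r8c2 ⇒ r8c2=3.
Step 31. [r1c9∈{6}] r1c9's peers cover all but 6 ⇒ r1c9=6.
Step 32. [r2c4∈{1}] nothing but 1 survives at r2c4, so r2c4=1.
Step 33. [r2c7∈{2}] nothing but 2 survives at r2c7 ⇒ r2c7=2.
Step 34. [r8c7∈{9}] r8c7's peers cover all but 9, so r8c7=9.
Step 35. [r6c4∈{7}] r6c4 has the single candidate 7, so r6c4=7.
Step 36. [r6c8∈{6}] r6c8's peers cover all but 6, so r6c8=6.
Step 37. [r3c1∈{2}] only 2 remains possible at r3c1, so r3c1=2.
Step 38. [r8c8∈{4}] only 4 remains possible at r8c8. So r8c8=4.
Step 39. [r1c6∈{5}] only 5 remains possible at r1c6, so r1c6=5.
Step 40. [r2c8∈{8}] r2c8 is down to just 8, so r2c8=8.
Step 41. [r5c2∈{2}] only 2 remains possible at r5c2, so r5c2=2.

Answer: 8 1 4 9 2 5 7 3 6 / 5 7 6 1 4 3 2 8 9 / 2 9 3 8 7 6 4 5 1 / 7 6 5 3 1 2 8 9 4 / 1 2 8 6 9 4 3 7 5 / 3 4 9 7 5 8 1 6 2 / 4 5 7 2 3 9 6 1 8 / 6 3 2 5 8 1 9 4 7 / 9 8 1 4 6 7 5 2 3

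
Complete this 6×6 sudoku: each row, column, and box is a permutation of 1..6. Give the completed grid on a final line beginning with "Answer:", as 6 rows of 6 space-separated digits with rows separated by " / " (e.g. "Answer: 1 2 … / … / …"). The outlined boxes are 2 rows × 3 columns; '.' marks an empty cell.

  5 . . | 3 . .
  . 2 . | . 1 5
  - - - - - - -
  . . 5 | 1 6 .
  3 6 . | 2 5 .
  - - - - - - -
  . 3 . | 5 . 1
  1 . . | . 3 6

Step 1. [r3c2∈{4}] only 4 remains possible at r3c2. So r3c2=4.
Step 2. [r1c3∈{1,4,6}] across row 1, 6 lands solely at r1c3 ⇒ r1c3=6.
Step 3. [r5c5∈{2,4}] 2 has one home in box 6: r5c5 ⇒ r5c5=2.
Step 4. [r2c1∈{4}] only 4 remains possible at r2c1, so r2c1=4.
Step 5. [r5c3∈{4}] only 4 remains possible at r5c3 ⇒ r5c3=4.
Step 6. [r1c6∈{2,4}] across row 1, 2 lands solely at r1c6, so r1c6=2.
Step 7. [r1c2∈{1}] nothing but 1 survives at r1c2. So r1c2=1.
Step 8. [r6c3∈{2}] r6c3 is down to just 2, so r6c3=2.
Step 9. [r2c3∈{3}] r2c3 is down to just 3, so r2c3=3.
Step 10. [r3c1∈{2}] r3c1 has the single candidate 2. So r3c1=2.
Step 11. [r2c4∈{6}] r2c4's peers cover all but 6, so r2c4=6.
Step 12. [r4c6∈{4}] r4c6's peers cover all but 4, so r4c6=4.
Step 13. [r5c1∈{6}] r5c1's peers cover all but 6. So r5c1=6.
Step 14. [r1c5∈{4}] r1c5's peers cover all but 4, so r1c5=4.
Step 15. [r6c4∈{4}] nothing but 4 survives at r6c4, so r6c4=4.
Step 16. [r4c3∈{1}] nothing but 1 survives at r4c3. So r4c3=1.
Step 17. [r6c2∈{5}] only 5 remains possible at r6c2, so r6c2=5.
Step 18. [r3c6∈{3}] r3c6 is down to just 3. So r3c6=3.

Answer: 5 1 6 3 4 2 / 4 2 3 6 1 5 / 2 4 5 1 6 3 / 3 6 1 2 5 4 / 6 3 4 5 2 1 / 1 5 2 4 3 6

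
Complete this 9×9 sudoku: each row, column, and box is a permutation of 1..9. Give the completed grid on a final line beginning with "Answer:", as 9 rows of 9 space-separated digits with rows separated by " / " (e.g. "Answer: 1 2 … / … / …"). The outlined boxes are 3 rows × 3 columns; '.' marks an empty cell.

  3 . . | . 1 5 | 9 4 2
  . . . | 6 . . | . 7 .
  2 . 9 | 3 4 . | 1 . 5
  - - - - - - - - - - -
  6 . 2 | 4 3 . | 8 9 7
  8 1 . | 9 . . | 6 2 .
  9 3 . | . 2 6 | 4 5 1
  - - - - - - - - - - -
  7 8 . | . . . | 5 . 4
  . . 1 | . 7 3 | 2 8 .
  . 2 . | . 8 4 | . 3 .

Step 1. [r9c1∈{5}] r9c1 is down to just 5. So r9c1=5.
Step 2. [r9c3∈{6}] r9c3 has the single candidate 6. So r9c3=6.
Step 3. [r3c6∈{7,8}] r3c6 is the only open cell in row 3 admitting 8, so r3c6=8.
Step 4. [r6c3∈{7}] r6c3 is down to just 7 ⇒ r6c3=7.
Step 5. [r7c8∈{1,6}] in col 8, 1 fits only at r7c8 ⇒ r7c8=1.
Step 6. [r2c6∈{2,9}] row 2 places 2 nowhere but r2c6, so r2c6=2.
Step 7. [r2c9∈{3,8}] in col 9, 8 fits only at r2c9. So r2c9=8.
Step 8. [r1c2∈{6,7}] r1c2 is the only open cell in row 1 admitting 6, so r1c2=6.
Step 9. [r5c3∈{4,5}] 4 has one home in row 5: r5c3 ⇒ r5c3=4.
Step 10. [r8c2∈{4,9}] in col 2, 9 fits only at r8c2 ⇒ r8c2=9.
Step 11. [r2c2∈{4,5}] col 2 places 4 nowhere but r2c2, so r2c2=4.
Step 12. [r7c6∈{9}] r7c6 has the single candidate 9. So r7c6=9.
Step 13. [r4c2∈{5}] r4c2 has the single candidate 5, so r4c2=5.
Step 14. [r7c5∈{6}] r7c5 has the single candidate 6. So r7c5=6.
Step 15. [r3c8∈{6}] only 6 remains possible at r3c8, so r3c8=6.
Step 16. [r7c3∈{3}] r7c3 is down to just 3. So r7c3=3.
Step 17. [r4c6∈{1}] only 1 remains possible at r4c6, so r4c6=1.
Step 18. [r9c9∈{9}] only 9 remains possible at r9c9. So r9c9=9.
Step 19. [r2c5∈{9}] r2c5 has the single candidate 9 ⇒ r2c5=9.
Step 20. [r5c9∈{3}] only 3 remains possible at r5c9, so r5c9=3.
Step 21. [r9c4∈{1}] r9c4 has the single candidate 1. So r9c4=1.
Step 22. [r5c5∈{5}] r5c5 has the single candidate 5. So r5c5=5.
Step 23. [r2c1∈{1}] nothing but 1 survives at r2c1, so r2c1=1.
Step 24. [r2c7∈{3}] r2c7 has the single candidate 3. So r2c7=3.
Step 25. [r9c7∈{7}] only 7 remains possible at r9c7, so r9c7=7.
Step 26. [r2c3∈{5}] r2c3's peers cover all but 5, so r2c3=5.
Step 27. [r3c2∈{7}] only 7 remains possible at r3c2 ⇒ r3c2=7.
Step 28. [r7c4∈{2}] only 2 remains possible at r7c4. So r7c4=2.
Step 29. [r8c4∈{5}] r8c4's peers cover all but 5 ⇒ r8c4=5.
Step 30. [r8c1∈{4}] r8c1's peers cover all but 4, so r8c1=4.
Step 31. [r5c6∈{7}] only 7 remains possible at r5c6 ⇒ r5c6=7.
Step 32. [r8c9∈{6}] nothing but 6 survives at r8c9, so r8c9=6.
Step 33. [r1c3∈{8}] only 8 remains possible at r1c3. So r1c3=8.
Step 34. [r1c4∈{7}] r1c4 is down to just 7 ⇒ r1c4=7.
Step 35. [r6c4∈{8}] r6c4 has the single candidate 8, so r6c4=8.

Answer: 3 6 8 7 1 5 9 4 2 / 1 4 5 6 9 2 3 7 8 / 2 7 9 3 4 8 1 6 5 / 6 5 2 4 3 1 8 9 7 / 8 1 4 9 5 7 6 2 3 / 9 3 7 8 2 6 4 5 1 / 7 8 3 2 6 9 5 1 4 / 4 9 1 5 7 3 2 8 6 / 5 2 6 1 8 4 7 3 9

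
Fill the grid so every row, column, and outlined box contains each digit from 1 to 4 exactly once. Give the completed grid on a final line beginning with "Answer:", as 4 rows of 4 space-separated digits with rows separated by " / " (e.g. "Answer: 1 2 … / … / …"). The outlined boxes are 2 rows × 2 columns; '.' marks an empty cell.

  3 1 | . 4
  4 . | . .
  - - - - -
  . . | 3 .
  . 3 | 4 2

Step 1. [r3c4∈{1}] only 1 remains possible at r3c4 ⇒ r3c4=1.
Step 2. [r2c2∈{2}] r2c2 is down to just 2. So r2c2=2.
Step 3. [r2c3∈{1}] r2c3 is down to just 1 ⇒ r2c3=1.
Step 4. [r3c2∈{4}] r3c2 is down to just 4, so r3c2=4.
Step 5. [r3c1∈{2}] nothing but 2 survives at r3c1. So r3c1=2.
Step 6. [r4c1∈{1}] r4c1 has the single candidate 1, so r4c1=1.
Step 7. [r2c4∈{3}] nothing but 3 survives at r2c4, so r2c4=3.
Step 8. [r1c3∈{2}] nothing but 2 survives at r1c3, so r1c3=2.

Answer: 3 1 2 4 / 4 2 1 3 / 2 4 3 1 / 1 3 4 2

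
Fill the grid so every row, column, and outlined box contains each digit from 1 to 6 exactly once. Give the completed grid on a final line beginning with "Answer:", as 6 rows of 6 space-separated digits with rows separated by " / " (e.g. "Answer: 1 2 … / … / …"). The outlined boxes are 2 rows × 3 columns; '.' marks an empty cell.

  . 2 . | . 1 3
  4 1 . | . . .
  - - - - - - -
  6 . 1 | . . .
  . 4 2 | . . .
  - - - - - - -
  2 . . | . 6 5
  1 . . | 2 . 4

Step 1. [r5c2∈{3}] nothing but 3 survives at r5c2, so r5c2=3.
Step 2. [r3c5∈{2,3,4,5}] across col 5, 4 lands solely at r3c5, so r3c5=4.
Step 3. [r1c1∈{5}] only 5 remains possible at r1c1. So r1c1=5.
Step 4. [r1c3∈{6}] only 6 remains possible at r1c3 ⇒ r1c3=6.
Step 5. [r3c4∈{3,5}] r3c4 is the only open cell in row 3 admitting 3 ⇒ r3c4=3.
Step 6. [r4c5∈{5}] r4c5's peers cover all but 5 ⇒ r4c5=5.
Step 7. [r4c6∈{1,6}] col 6 places 1 nowhere but r4c6 ⇒ r4c6=1.
Step 8. [r2c6∈{2,6}] 6 has one home in col 6: r2c6. So r2c6=6.
Step 9. [r6c2∈{5,6}] in row 6, 6 fits only at r6c2 ⇒ r6c2=6.
Step 10. [r2c3∈{3}] r2c3's peers cover all but 3 ⇒ r2c3=3.
Step 11. [r5c3∈{4}] r5c3's peers cover all but 4. So r5c3=4.
Step 12. [r2c5∈{2}] r2c5 has the single candidate 2. So r2c5=2.
Step 13. [r5c4∈{1}] r5c4 is down to just 1 ⇒ r5c4=1.
Step 14. [r4c1∈{3}] r4c1 is down to just 3, so r4c1=3.
Step 15. [r4c4∈{6}] r4c4's peers cover all but 6, so r4c4=6.
Step 16. [r6c3∈{5}] r6c3 is down to just 5. So r6c3=5.
Step 17. [r2c4∈{5}] only 5 remains possible at r2c4 ⇒ r2c4=5.
Step 18. [r3c2∈{5}] only 5 remains possible at r3c2, so r3c2=5.
Step 19. [r3c6∈{2}] only 2 remains possible at r3c6. So r3c6=2.
Step 20. [r6c5∈{3}] r6c5's peers cover all but 3. So r6c5=3.
Step 21. [r1c4∈{4}] r1c4 has the single candidate 4 ⇒ r1c4=4.

Answer: 5 2 6 4 1 3 / 4 1 3 5 2 6 / 6 5 1 3 4 2 / 3 4 2 6 5 1 / 2 3 4 1 6 5 / 1 6 5 2 3 4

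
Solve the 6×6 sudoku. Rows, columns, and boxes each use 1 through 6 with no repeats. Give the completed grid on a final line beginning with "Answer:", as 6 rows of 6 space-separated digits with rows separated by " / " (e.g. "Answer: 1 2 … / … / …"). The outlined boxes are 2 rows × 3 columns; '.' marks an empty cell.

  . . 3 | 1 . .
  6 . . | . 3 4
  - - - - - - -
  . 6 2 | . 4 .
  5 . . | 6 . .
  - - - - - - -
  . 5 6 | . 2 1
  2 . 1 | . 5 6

Step 1. [r1c6∈{2,5}] row 1 places 5 nowhere but r1c6, so r1c6=5.
Step 2. [r3c6∈{3}] r3c6 is down to just 3, so r3c6=3.
Step 3. [r5c1∈{3,4}] 3 has one home in col 1: r5c1, so r5c1=3.
Step 4. [r6c2∈{4}] r6c2's peers cover all but 4, so r6c2=4.
Step 5. [r2c2∈{1,2}] r2c2 is the only open cell in row 2 admitting 1. So r2c2=1.
Step 6. [r5c4∈{4}] r5c4 is down to just 4 ⇒ r5c4=4.
Step 7. [r3c4∈{5}] r3c4 has the single candidate 5, so r3c4=5.
Step 8. [r1c1∈{4}] nothing but 4 survives at r1c1. So r1c1=4.
Step 9. [r3c1∈{1}] nothing but 1 survives at r3c1 ⇒ r3c1=1.
Step 10. [r4c6∈{2}] r4c6's peers cover all but 2. So r4c6=2.
Step 11. [r4c3∈{4}] r4c3 has the single candidate 4, so r4c3=4.
Step 12. [r4c5∈{1}] r4c5 has the single candidate 1, so r4c5=1.
Step 13. [r2c3∈{5}] only 5 remains possible at r2c3, so r2c3=5.
Step 14. [r4c2∈{3}] nothing but 3 survives at r4c2 ⇒ r4c2=3.
Step 15. [r1c5∈{6}] r1c5 has the single candidate 6, so r1c5=6.
Step 16. [r2c4∈{2}] only 2 remains possible at r2c4 ⇒ r2c4=2.
Step 17. [r6c4∈{3}] r6c4 is down to just 3. So r6c4=3.
Step 18. [r1c2∈{2}] nothing but 2 survives at r1c2, so r1c2=2.

Answer: 4 2 3 1 6 5 / 6 1 5 2 3 4 / 1 6 2 5 4 3 / 5 3 4 6 1 2 / 3 5 6 4 2 1 / 2 4 1 3 5 6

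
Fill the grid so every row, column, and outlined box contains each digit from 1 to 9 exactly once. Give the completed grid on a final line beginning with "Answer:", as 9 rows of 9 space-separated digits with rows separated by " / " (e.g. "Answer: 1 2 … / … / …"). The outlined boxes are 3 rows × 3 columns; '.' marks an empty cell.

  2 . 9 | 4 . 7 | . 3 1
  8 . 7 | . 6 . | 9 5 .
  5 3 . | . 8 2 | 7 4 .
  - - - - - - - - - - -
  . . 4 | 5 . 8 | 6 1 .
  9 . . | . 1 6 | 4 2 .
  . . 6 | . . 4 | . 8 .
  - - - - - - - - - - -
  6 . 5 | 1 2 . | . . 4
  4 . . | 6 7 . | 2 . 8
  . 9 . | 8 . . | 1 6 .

Step 1. [r9c9∈{3,5,7}] across box 9, 5 lands solely at r9c9. So r9c9=5.
Step 2. [r9c6∈{3}] r9c6 has the single candidate 3 ⇒ r9c6=3.
Step 3. [r6c4∈{2,3,7,9}] r6c4 is the only open cell in col 4 admitting 2 ⇒ r6c4=2.
Step 4. [r6c1∈{1,3,7}] 1 has one home in col 1: r6c1, so r6c1=1.
Step 5. [r4c1∈{3,7}] r4c1 is the only open cell in col 1 admitting 3, so r4c1=3.
Step 6. [r6c5∈{3,9}] across col 5, 3 lands solely at r6c5, so r6c5=3.
Step 7. [r5c2∈{5,7,8}] row 5 places 5 nowhere but r5c2, so r5c2=5.
Step 8. [r6c2∈{7}] only 7 remains possible at r6c2, so r6c2=7.
Step 9. [r3c3∈{1}] r3c3's peers cover all but 1, so r3c3=1.
Step 10. [r4c9∈{7,9}] r4c9 is the only open cell in row 4 admitting 7, so r4c9=7.
Step 11. [r7c6∈{9}] r7c6 is down to just 9. So r7c6=9.
Step 12. [r2c4∈{3}] only 3 remains possible at r2c4. So r2c4=3.
Step 13. [r6c7∈{5}] nothing but 5 survives at r6c7, so r6c7=5.
Step 14. [r1c7∈{8}] only 8 remains possible at r1c7. So r1c7=8.
Step 15. [r8c2∈{1}] r8c2's peers cover all but 1, so r8c2=1.
Step 16. [r1c5∈{5}] only 5 remains possible at r1c5, so r1c5=5.
Step 17. [r2c2∈{4}] r2c2's peers cover all but 4. So r2c2=4.
Step 18. [r5c3∈{8}] r5c3's peers cover all but 8, so r5c3=8.
Step 19. [r9c3∈{2}] r9c3 has the single candidate 2 ⇒ r9c3=2.
Step 20. [r1c2∈{6}] r1c2's peers cover all but 6. So r1c2=6.
Step 21. [r8c6∈{5}] r8c6 has the single candidate 5. So r8c6=5.
Step 22. [r7c2∈{8}] nothing but 8 survives at r7c2 ⇒ r7c2=8.
Step 23. [r9c1∈{7}] r9c1 has the single candidate 7 ⇒ r9c1=7.
Step 24. [r2c6∈{1}] only 1 remains possible at r2c6, so r2c6=1.
Step 25. [r5c4∈{7}] r5c4 has the single candidate 7. So r5c4=7.
Step 26. [r9c5∈{4}] r9c5 has the single candidate 4 ⇒ r9c5=4.
Step 27. [r2c9∈{2}] only 2 remains possible at r2c9 ⇒ r2c9=2.
Step 28. [r4c5∈{9}] nothing but 9 survives at r4c5, so r4c5=9.
Step 29. [r5c9∈{3}] nothing but 3 survives at r5c9, so r5c9=3.
Step 30. [r8c8∈{9}] only 9 remains possible at r8c8. So r8c8=9.
Step 31. [r3c9∈{6}] only 6 remains possible at r3c9 ⇒ r3c9=6.
Step 32. [r6c9∈{9}] r6c9 has the single candidate 9, so r6c9=9.
Step 33. [r8c3∈{3}] r8c3 has the single candidate 3 ⇒ r8c3=3.
Step 34. [r7c8∈{7}] r7c8's peers cover all but 7 ⇒ r7c8=7.
Step 35. [r3c4∈{9}] r3c4 has the single candidate 9, so r3c4=9.
Step 36. [r4c2∈{2}] only 2 remains possible at r4c2, so r4c2=2.
Step 37. [r7c7∈{3}] nothing but 3 survives at r7c7 ⇒ r7c7=3.

Answer: 2 6 9 4 5 7 8 3 1 / 8 4 7 3 6 1 9 5 2 / 5 3 1 9 8 2 7 4 6 / 3 2 4 5 9 8 6 1 7 / 9 5 8 7 1 6 4 2 3 / 1 7 6 2 3 4 5 8 9 / 6 8 5 1 2 9 3 7 4 / 4 1 3 6 7 5 2 9 8 / 7 9 2 8 4 3 1 6 5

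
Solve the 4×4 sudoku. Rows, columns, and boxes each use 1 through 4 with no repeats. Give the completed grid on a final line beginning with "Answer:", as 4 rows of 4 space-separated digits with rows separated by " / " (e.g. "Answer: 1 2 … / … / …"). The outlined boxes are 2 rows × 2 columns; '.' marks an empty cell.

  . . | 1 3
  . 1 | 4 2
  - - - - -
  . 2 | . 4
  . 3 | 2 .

Step 1. [r4c1∈{1,4}] row 4 places 4 nowhere but r4c1 ⇒ r4c1=4.
Step 2. [r4c4∈{1}] r4c4 is down to just 1 ⇒ r4c4=1.
Step 3. [r1c1∈{2}] r1c1 has the single candidate 2 ⇒ r1c1=2.
Step 4. [r1c2∈{4}] r1c2 has the single candidate 4, so r1c2=4.
Step 5. [r3c3∈{3}] r3c3's peers cover all but 3 ⇒ r3c3=3.
Step 6. [r3c1∈{1}] r3c1 has the single candidate 1. So r3c1=1.
Step 7. [r2c1∈{3}] r2c1's peers cover all but 3 ⇒ r2c1=3.

Answer: 2 4 1 3 / 3 1 4 2 / 1 2 3 4 / 4 3 2 1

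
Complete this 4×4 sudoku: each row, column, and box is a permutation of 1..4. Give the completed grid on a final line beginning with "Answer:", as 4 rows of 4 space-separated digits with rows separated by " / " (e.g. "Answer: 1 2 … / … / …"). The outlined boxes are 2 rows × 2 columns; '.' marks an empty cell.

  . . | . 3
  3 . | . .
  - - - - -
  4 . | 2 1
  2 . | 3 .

Step 1. [r1c2∈{1,2,4}] 2 has one home in row 1: r1c2. So r1c2=2.
Step 2. [r2c2∈{1,4}] r2c2 is the only open cell in col 2 admitting 4, so r2c2=4.
Step 3. [r2c3∈{1}] nothing but 1 survives at r2c3, so r2c3=1.
Step 4. [r4c2∈{1}] r4c2 has the single candidate 1, so r4c2=1.
Step 5. [r1c1∈{1}] r1c1 is down to just 1 ⇒ r1c1=1.
Step 6. [r1c3∈{4}] only 4 remains possible at r1c3, so r1c3=4.
Step 7. [r2c4∈{2}] r2c4 has the single candidate 2, so r2c4=2.
Step 8. [r3c2∈{3}] r3c2 is down to just 3 ⇒ r3c2=3.
Step 9. [r4c4∈{4}] r4c4 has the single candidate 4, so r4c4=4.

Answer: 1 2 4 3 / 3 4 1 2 / 4 3 2 1 / 2 1 3 4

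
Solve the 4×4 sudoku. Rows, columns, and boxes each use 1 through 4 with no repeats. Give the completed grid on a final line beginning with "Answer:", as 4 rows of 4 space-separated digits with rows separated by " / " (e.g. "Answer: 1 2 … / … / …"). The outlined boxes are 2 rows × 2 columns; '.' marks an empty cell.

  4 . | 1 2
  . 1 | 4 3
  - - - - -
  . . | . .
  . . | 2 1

Step 1. [r3c2∈{2,3,4}] 2 has one home in col 2: r3c2, so r3c2=2.
Step 2. [r4c1∈{3}] r4c1's peers cover all but 3, so r4c1=3.
Step 3. [r4c2∈{4}] r4c2 is down to just 4, so r4c2=4.
Step 4. [r2c1∈{2}] only 2 remains possible at r2c1 ⇒ r2c1=2.
Step 5. [r3c1∈{1}] nothing but 1 survives at r3c1 ⇒ r3c1=1.
Step 6. [r1c2∈{3}] nothing but 3 survives at r1c2. So r1c2=3.
Step 7. [r3c4∈{4}] r3c4's peers cover all but 4. So r3c4=4.
Step 8. [r3c3∈{3}] r3c3 has the single candidate 3. So r3c3=3.

Answer: 4 3 1 2 / 2 1 4 3 / 1 2 3 4 / 3 4 2 1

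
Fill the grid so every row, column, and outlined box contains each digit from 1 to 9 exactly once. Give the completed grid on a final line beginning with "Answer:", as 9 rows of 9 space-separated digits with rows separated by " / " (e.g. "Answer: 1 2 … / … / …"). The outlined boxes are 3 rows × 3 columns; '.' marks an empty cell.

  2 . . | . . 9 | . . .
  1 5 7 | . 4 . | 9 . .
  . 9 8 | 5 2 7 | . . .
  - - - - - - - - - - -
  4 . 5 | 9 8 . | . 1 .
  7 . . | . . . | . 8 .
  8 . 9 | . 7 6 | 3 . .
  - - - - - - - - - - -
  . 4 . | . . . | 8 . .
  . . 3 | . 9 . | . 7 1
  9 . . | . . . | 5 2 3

Step 1. [r8c7∈{4,6}] across box 9, 4 lands solely at r8c7. So r8c7=4.
Step 2. [r2c9∈{2,6,8}] 2 has one home in row 2: r2c9 ⇒ r2c9=2.
Step 3. [r1c9∈{4,5,6,7,8}] r1c9 is the only open cell in col 9 admitting 8 ⇒ r1c9=8.
Step 4. [r7c4∈{1,2,3,6,7}] 7 has one home in row 7: r7c4. So r7c4=7.
Step 5. [r1c8∈{3,4,5,6}] in row 1, 5 fits only at r1c8. So r1c8=5.
Step 6. [r6c8∈{4}] nothing but 4 survives at r6c8 ⇒ r6c8=4.
Step 7. [r3c1∈{3,6}] across col 1, 3 lands solely at r3c1 ⇒ r3c1=3.
Step 8. [r1c2∈{6}] r1c2 is down to just 6. So r1c2=6.
Step 9. [r5c3∈{1,2,6}] across box 4, 6 lands solely at r5c3, so r5c3=6.
Step 10. [r9c3∈{1}] r9c3 is down to just 1. So r9c3=1.
Step 11. [r2c4∈{3,6,8}] box 2 places 6 nowhere but r2c4. So r2c4=6.
Step 12. [r5c7∈{2}] r5c7 has the single candidate 2. So r5c7=2.
Step 13. [r2c6∈{3,8}] across row 2, 8 lands solely at r2c6, so r2c6=8.
Step 14. [r3c8∈{6}] r3c8 is down to just 6, so r3c8=6.
Step 15. [r7c9∈{6,9}] 6 has one home in box 9: r7c9, so r7c9=6.
Step 16. [r7c1∈{5}] nothing but 5 survives at r7c1. So r7c1=5.
Step 17. [r5c5∈{1,3,5}] 5 has one home in col 5: r5c5 ⇒ r5c5=5.
Step 18. [r1c7∈{1,7}] 7 has one home in row 1: r1c7, so r1c7=7.
Step 19. [r9c6∈{4}] r9c6 is down to just 4, so r9c6=4.
Step 20. [r7c3∈{2}] nothing but 2 survives at r7c3. So r7c3=2.
Step 21. [r8c2∈{8}] nothing but 8 survives at r8c2, so r8c2=8.
Step 22. [r8c4∈{2}] r8c4 is down to just 2. So r8c4=2.
Step 23. [r6c4∈{1}] r6c4's peers cover all but 1. So r6c4=1.
Step 24. [r5c6∈{3}] nothing but 3 survives at r5c6, so r5c6=3.
Step 25. [r1c5∈{1,3}] across row 1, 1 lands solely at r1c5, so r1c5=1.
Step 26. [r4c2∈{2,3}] in row 4, 3 fits only at r4c2. So r4c2=3.
Step 27. [r8c1∈{6}] only 6 remains possible at r8c1, so r8c1=6.
Step 28. [r9c2∈{7}] r9c2's peers cover all but 7. So r9c2=7.
Step 29. [r9c4∈{8}] nothing but 8 survives at r9c4, so r9c4=8.
Step 30. [r2c8∈{3}] r2c8 has the single candidate 3. So r2c8=3.
Step 31. [r3c7∈{1}] only 1 remains possible at r3c7. So r3c7=1.
Step 32. [r3c9∈{4}] only 4 remains possible at r3c9 ⇒ r3c9=4.
Step 33. [r7c6∈{1}] r7c6 is down to just 1. So r7c6=1.
Step 34. [r1c3∈{4}] nothing but 4 survives at r1c3. So r1c3=4.
Step 35. [r1c4∈{3}] r1c4 is down to just 3, so r1c4=3.
Step 36. [r4c7∈{6}] nothing but 6 survives at r4c7, so r4c7=6.
Step 37. [r4c6∈{2}] nothing but 2 survives at r4c6. So r4c6=2.
Step 38. [r6c9∈{5}] only 5 remains possible at r6c9 ⇒ r6c9=5.
Step 39. [r4c9∈{7}] only 7 remains possible at r4c9. So r4c9=7.
Step 40. [r5c2∈{1}] r5c2 is down to just 1, so r5c2=1.
Step 41. [r8c6∈{5}] only 5 remains possible at r8c6, so r8c6=5.
Step 42. [r7c8∈{9}] r7c8 is down to just 9. So r7c8=9.
Step 43. [r7c5∈{3}] r7c5 has the single candidate 3, so r7c5=3.
Step 44. [r9c5∈{6}] only 6 remains possible at r9c5 ⇒ r9c5=6.
Step 45. [r5c4∈{4}] r5c4's peers cover all but 4 ⇒ r5c4=4.
Step 46. [r5c9∈{9}] only 9 remains possible at r5c9 ⇒ r5c9=9.
Step 47. [r6c2∈{2}] only 2 remains possible at r6c2. So r6c2=2.

Answer: 2 6 4 3 1 9 7 5 8 / 1 5 7 6 4 8 9 3 2 / 3 9 8 5 2 7 1 6 4 / 4 3 5 9 8 2 6 1 7 / 7 1 6 4 5 3 2 8 9 / 8 2 9 1 7 6 3 4 5 / 5 4 2 7 3 1 8 9 6 / 6 8 3 2 9 5 4 7 1 / 9 7 1 8 6 4 5 2 3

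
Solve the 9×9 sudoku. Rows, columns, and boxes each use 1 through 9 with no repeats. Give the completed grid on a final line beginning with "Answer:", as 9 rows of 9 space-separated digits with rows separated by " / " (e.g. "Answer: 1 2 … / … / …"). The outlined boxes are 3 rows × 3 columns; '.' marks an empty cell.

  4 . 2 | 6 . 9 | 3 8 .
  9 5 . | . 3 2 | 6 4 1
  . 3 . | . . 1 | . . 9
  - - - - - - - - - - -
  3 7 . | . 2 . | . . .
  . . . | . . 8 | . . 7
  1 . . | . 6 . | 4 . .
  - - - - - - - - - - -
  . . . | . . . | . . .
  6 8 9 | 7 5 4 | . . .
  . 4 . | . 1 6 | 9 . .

Step 1. [r4c6∈{5}] r4c6 is down to just 5 ⇒ r4c6=5.
Step 2. [r7c6∈{3}] r7c6 has the single candidate 3, so r7c6=3.
Step 3. [r5c2∈{2,6,9}] r5c2 is the only open cell in col 2 admitting 6. So r5c2=6.
Step 4. [r7c3∈{1,5,7}] 1 has one home in col 3: r7c3, so r7c3=1.
Step 5. [r7c2∈{2}] only 2 remains possible at r7c2, so r7c2=2.
Step 6. [r3c1∈{7,8}] across col 1, 8 lands solely at r3c1 ⇒ r3c1=8.
Step 7. [r1c9∈{5}] r1c9 is down to just 5. So r1c9=5.
Step 8. [r7c5∈{8,9}] in col 5, 8 fits only at r7c5. So r7c5=8.
Step 9. [r5c5∈{4,9}] across col 5, 9 lands solely at r5c5, so r5c5=9.
Step 10. [r9c9∈{2,3,8}] r9c9 is the only open cell in row 9 admitting 8 ⇒ r9c9=8.
Step 11. [r6c4∈{3}] r6c4 is down to just 3 ⇒ r6c4=3.
Step 12. [r5c8∈{1,2,3,5}] in row 5, 3 fits only at r5c8. So r5c8=3.
Step 13. [r4c8∈{1,6,9}] across row 4, 9 lands solely at r4c8 ⇒ r4c8=9.
Step 14. [r7c8∈{5,6,7}] 6 has one home in col 8: r7c8. So r7c8=6.
Step 15. [r6c9∈{2}] r6c9 is down to just 2, so r6c9=2.
Step 16. [r6c8∈{5}] r6c8 has the single candidate 5. So r6c8=5.
Step 17. [r5c7∈{1}] only 1 remains possible at r5c7 ⇒ r5c7=1.
Step 18. [r8c7∈{2}] r8c7 is down to just 2, so r8c7=2.
Step 19. [r3c7∈{7}] r3c7's peers cover all but 7, so r3c7=7.
Step 20. [r5c4∈{4}] r5c4 is down to just 4 ⇒ r5c4=4.
Step 21. [r7c1∈{5,7}] r7c1 is the only open cell in row 7 admitting 7. So r7c1=7.
Step 22. [r5c3∈{5}] only 5 remains possible at r5c3, so r5c3=5.
Step 23. [r6c3∈{8}] r6c3 is down to just 8, so r6c3=8.
Step 24. [r2c3∈{7}] only 7 remains possible at r2c3, so r2c3=7.
Step 25. [r4c3∈{4}] nothing but 4 survives at r4c3 ⇒ r4c3=4.
Step 26. [r1c5∈{7}] r1c5 has the single candidate 7. So r1c5=7.
Step 27. [r3c8∈{2}] r3c8 has the single candidate 2 ⇒ r3c8=2.
Step 28. [r7c9∈{4}] nothing but 4 survives at r7c9, so r7c9=4.
Step 29. [r8c9∈{3}] nothing but 3 survives at r8c9 ⇒ r8c9=3.
Step 30. [r4c7∈{8}] r4c7 has the single candidate 8. So r4c7=8.
Step 31. [r6c6∈{7}] only 7 remains possible at r6c6, so r6c6=7.
Step 32. [r3c5∈{4}] r3c5 has the single candidate 4, so r3c5=4.
Step 33. [r9c4∈{2}] r9c4 is down to just 2 ⇒ r9c4=2.
Step 34. [r9c8∈{7}] only 7 remains possible at r9c8. So r9c8=7.
Step 35. [r2c4∈{8}] r2c4 has the single candidate 8 ⇒ r2c4=8.
Step 36. [r6c2∈{9}] r6c2's peers cover all but 9 ⇒ r6c2=9.
Step 37. [r3c4∈{5}] r3c4 is down to just 5, so r3c4=5.
Step 38. [r4c9∈{6}] r4c9 is down to just 6 ⇒ r4c9=6.
Step 39. [r1c2∈{1}] r1c2 has the single candidate 1. So r1c2=1.
Step 40. [r9c3∈{3}] r9c3 has the single candidate 3. So r9c3=3.
Step 41. [r3c3∈{6}] only 6 remains possible at r3c3. So r3c3=6.
Step 42. [r5c1∈{2}] only 2 remains possible at r5c1. So r5c1=2.
Step 43. [r7c7∈{5}] only 5 remains possible at r7c7. So r7c7=5.
Step 44. [r8c8∈{1}] r8c8 has the single candidate 1. So r8c8=1.
Step 45. [r7c4∈{9}] r7c4 is down to just 9. So r7c4=9.
Step 46. [r9c1∈{5}] r9c1's peers cover all but 5 ⇒ r9c1=5.
Step 47. [r4c4∈{1}] r4c4's peers cover all but 1, so r4c4=1.

Answer: 4 1 2 6 7 9 3 8 5 / 9 5 7 8 3 2 6 4 1 / 8 3 6 5 4 1 7 2 9 / 3 7 4 1 2 5 8 9 6 / 2 6 5 4 9 8 1 3 7 / 1 9 8 3 6 7 4 5 2 / 7 2 1 9 8 3 5 6 4 / 6 8 9 7 5 4 2 1 3 / 5 4 3 2 1 6 9 7 8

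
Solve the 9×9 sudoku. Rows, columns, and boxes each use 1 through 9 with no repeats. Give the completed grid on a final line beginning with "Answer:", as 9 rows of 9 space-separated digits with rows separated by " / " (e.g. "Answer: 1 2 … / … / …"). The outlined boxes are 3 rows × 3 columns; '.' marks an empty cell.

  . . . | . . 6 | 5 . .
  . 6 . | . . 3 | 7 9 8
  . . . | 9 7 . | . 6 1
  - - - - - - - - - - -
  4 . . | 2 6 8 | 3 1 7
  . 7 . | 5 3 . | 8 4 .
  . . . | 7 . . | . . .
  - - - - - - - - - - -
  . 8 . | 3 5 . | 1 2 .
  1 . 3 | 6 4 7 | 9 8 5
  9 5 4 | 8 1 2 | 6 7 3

Step 1. [r6c7∈{2}] only 2 remains possible at r6c7 ⇒ r6c7=2.
Step 2. [r6c5∈{9}] only 9 remains possible at r6c5. So r6c5=9.
Step 3. [r1c9∈{2,4}] 2 has one home in col 9: r1c9, so r1c9=2.
Step 4. [r4c3∈{5,9}] across row 4, 5 lands solely at r4c3 ⇒ r4c3=5.
Step 5. [r6c9∈{6}] r6c9's peers cover all but 6, so r6c9=6.
Step 6. [r2c4∈{1,4}] row 2 places 4 nowhere but r2c4 ⇒ r2c4=4.
Step 7. [r2c3∈{1,2}] 1 has one home in row 2: r2c3 ⇒ r2c3=1.
Step 8. [r1c2∈{3,4,9}] row 1 places 4 nowhere but r1c2, so r1c2=4.
Step 9. [r1c3∈{7,8,9}] across row 1, 9 lands solely at r1c3, so r1c3=9.
Step 10. [r1c1∈{3,7,8}] in row 1, 7 fits only at r1c1, so r1c1=7.
Step 11. [r6c2∈{1,3}] col 2 places 1 nowhere but r6c2 ⇒ r6c2=1.
Step 12. [r6c1∈{3,8}] 3 has one home in row 6: r6c1 ⇒ r6c1=3.
Step 13. [r3c1∈{2,5,8}] 8 has one home in col 1: r3c1. So r3c1=8.
Step 14. [r3c3∈{2}] r3c3 has the single candidate 2. So r3c3=2.
Step 15. [r7c1∈{6}] r7c1 is down to just 6 ⇒ r7c1=6.
Step 16. [r2c1∈{5}] nothing but 5 survives at r2c1. So r2c1=5.
Step 17. [r5c9∈{9}] only 9 remains possible at r5c9. So r5c9=9.
Step 18. [r5c3∈{6}] r5c3's peers cover all but 6. So r5c3=6.
Step 19. [r2c5∈{2}] nothing but 2 survives at r2c5. So r2c5=2.
Step 20. [r3c2∈{3}] r3c2's peers cover all but 3, so r3c2=3.
Step 21. [r1c4∈{1}] r1c4's peers cover all but 1, so r1c4=1.
Step 22. [r3c7∈{4}] only 4 remains possible at r3c7, so r3c7=4.
Step 23. [r5c6∈{1}] r5c6 has the single candidate 1. So r5c6=1.
Step 24. [r6c8∈{5}] r6c8 has the single candidate 5, so r6c8=5.
Step 25. [r8c2∈{2}] r8c2 is down to just 2. So r8c2=2.
Step 26. [r7c3∈{7}] r7c3's peers cover all but 7 ⇒ r7c3=7.
Step 27. [r7c6∈{9}] only 9 remains possible at r7c6 ⇒ r7c6=9.
Step 28. [r4c2∈{9}] r4c2 has the single candidate 9. So r4c2=9.
Step 29. [r5c1∈{2}] only 2 remains possible at r5c1, so r5c1=2.
Step 30. [r6c6∈{4}] only 4 remains possible at r6c6, so r6c6=4.
Step 31. [r1c8∈{3}] only 3 remains possible at r1c8, so r1c8=3.
Step 32. [r3c6∈{5}] r3c6's peers cover all but 5, so r3c6=5.
Step 33. [r1c5∈{8}] nothing but 8 survives at r1c5, so r1c5=8.
Step 34. [r6c3∈{8}] r6c3 is down to just 8, so r6c3=8.
Step 35. [r7c9∈{4}] only 4 remains possible at r7c9. So r7c9=4.

Answer: 7 4 9 1 8 6 5 3 2 / 5 6 1 4 2 3 7 9 8 / 8 3 2 9 7 5 4 6 1 / 4 9 5 2 6 8 3 1 7 / 2 7 6 5 3 1 8 4 9 / 3 1 8 7 9 4 2 5 6 / 6 8 7 3 5 9 1 2 4 / 1 2 3 6 4 7 9 8 5 / 9 5 4 8 1 2 6 7 3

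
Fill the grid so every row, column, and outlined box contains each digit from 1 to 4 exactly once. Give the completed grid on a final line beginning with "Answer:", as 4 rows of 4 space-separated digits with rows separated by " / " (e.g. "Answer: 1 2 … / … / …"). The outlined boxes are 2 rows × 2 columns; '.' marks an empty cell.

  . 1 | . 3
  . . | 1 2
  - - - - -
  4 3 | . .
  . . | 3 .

Step 1. [r4c1∈{1,2}] 1 has one home in col 1: r4c1 ⇒ r4c1=1.
Step 2. [r3c3∈{2}] r3c3's peers cover all but 2, so r3c3=2.
Step 3. [r2c2∈{4}] only 4 remains possible at r2c2 ⇒ r2c2=4.
Step 4. [r1c3∈{4}] r1c3 is down to just 4. So r1c3=4.
Step 5. [r4c4∈{4}] nothing but 4 survives at r4c4, so r4c4=4.
Step 6. [r2c1∈{3}] only 3 remains possible at r2c1. So r2c1=3.
Step 7. [r4c2∈{2}] r4c2 is down to just 2. So r4c2=2.
Step 8. [r1c1∈{2}] nothing but 2 survives at r1c1 ⇒ r1c1=2.
Step 9. [r3c4∈{1}] r3c4's peers cover all but 1, so r3c4=1.

Answer: 2 1 4 3 / 3 4 1 2 / 4 3 2 1 / 1 2 3 4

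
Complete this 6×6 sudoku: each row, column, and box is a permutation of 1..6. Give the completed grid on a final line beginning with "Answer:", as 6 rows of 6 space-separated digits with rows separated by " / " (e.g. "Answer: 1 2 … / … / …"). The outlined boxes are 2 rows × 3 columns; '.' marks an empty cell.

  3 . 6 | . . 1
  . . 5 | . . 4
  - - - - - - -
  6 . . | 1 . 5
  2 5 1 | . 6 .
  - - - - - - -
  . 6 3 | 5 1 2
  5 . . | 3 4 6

Step 1. [r1c4∈{2}] r1c4's peers cover all but 2 ⇒ r1c4=2.
Step 2. [r3c2∈{3,4}] in col 2, 3 fits only at r3c2. So r3c2=3.
Step 3. [r6c2∈{1,2}] r6c2 is the only open cell in row 6 admitting 1, so r6c2=1.
Step 4. [r3c5∈{2}] only 2 remains possible at r3c5. So r3c5=2.
Step 5. [r2c4∈{6}] r2c4 is down to just 6, so r2c4=6.
Step 6. [r2c5∈{3}] r2c5 has the single candidate 3. So r2c5=3.
Step 7. [r6c3∈{2}] only 2 remains possible at r6c3, so r6c3=2.
Step 8. [r4c4∈{4}] r4c4 has the single candidate 4, so r4c4=4.
Step 9. [r5c1∈{4}] r5c1 has the single candidate 4 ⇒ r5c1=4.
Step 10. [r3c3∈{4}] r3c3 has the single candidate 4. So r3c3=4.
Step 11. [r1c5∈{5}] r1c5 is down to just 5. So r1c5=5.
Step 12. [r4c6∈{3}] r4c6 has the single candidate 3 ⇒ r4c6=3.
Step 13. [r2c2∈{2}] r2c2 has the single candidate 2 ⇒ r2c2=2.
Step 14. [r2c1∈{1}] nothing but 1 survives at r2c1. So r2c1=1.
Step 15. [r1c2∈{4}] r1c2 is down to just 4. So r1c2=4.

Answer: 3 4 6 2 5 1 / 1 2 5 6 3 4 / 6 3 4 1 2 5 / 2 5 1 4 6 3 / 4 6 3 5 1 2 / 5 1 2 3 4 6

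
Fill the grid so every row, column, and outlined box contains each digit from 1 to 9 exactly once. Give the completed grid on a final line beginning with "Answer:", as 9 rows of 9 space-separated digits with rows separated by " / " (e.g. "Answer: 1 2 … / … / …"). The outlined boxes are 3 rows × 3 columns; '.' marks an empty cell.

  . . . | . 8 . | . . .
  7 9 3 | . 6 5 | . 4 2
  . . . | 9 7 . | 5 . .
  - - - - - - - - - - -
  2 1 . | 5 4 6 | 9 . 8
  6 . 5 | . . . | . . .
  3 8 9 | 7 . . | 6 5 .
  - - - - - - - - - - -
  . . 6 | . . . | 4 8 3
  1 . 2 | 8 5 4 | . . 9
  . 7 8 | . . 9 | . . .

Step 1. [r2c4∈{1}] only 1 remains possible at r2c4 ⇒ r2c4=1.
Step 2. [r7c4∈{2}] r7c4 has the single candidate 2. So r7c4=2.
Step 3. [r5c4∈{3}] r5c4's peers cover all but 3, so r5c4=3.
Step 4. [r1c7∈{1,3,7}] across col 7, 3 lands solely at r1c7 ⇒ r1c7=3.
Step 5. [r8c8∈{6,7}] 6 has one home in row 8: r8c8. So r8c8=6.
Step 6. [r3c8∈{1}] r3c8 has the single candidate 1. So r3c8=1.
Step 7. [r3c3∈{4}] r3c3 has the single candidate 4. So r3c3=4.
Step 8. [r7c5∈{1}] r7c5 has the single candidate 1, so r7c5=1.
Step 9. [r1c6∈{2}] nothing but 2 survives at r1c6. So r1c6=2.
Step 10. [r1c1∈{5}] r1c1 has the single candidate 5. So r1c1=5.
Step 11. [r3c9∈{6}] r3c9 is down to just 6. So r3c9=6.
Step 12. [r6c9∈{1,4}] 4 has one home in row 6: r6c9 ⇒ r6c9=4.
Step 13. [r9c8∈{2}] r9c8 has the single candidate 2 ⇒ r9c8=2.
Step 14. [r5c8∈{7}] r5c8 has the single candidate 7 ⇒ r5c8=7.
Step 15. [r5c9∈{1}] r5c9 is down to just 1. So r5c9=1.
Step 16. [r5c5∈{2,9}] row 5 places 9 nowhere but r5c5. So r5c5=9.
Step 17. [r1c3∈{1}] r1c3's peers cover all but 1 ⇒ r1c3=1.
Step 18. [r3c2∈{2}] only 2 remains possible at r3c2. So r3c2=2.
Step 19. [r7c6∈{7}] r7c6 has the single candidate 7 ⇒ r7c6=7.
Step 20. [r1c8∈{9}] r1c8 has the single candidate 9. So r1c8=9.
Step 21. [r1c9∈{7}] nothing but 7 survives at r1c9 ⇒ r1c9=7.
Step 22. [r9c5∈{3}] r9c5 is down to just 3 ⇒ r9c5=3.
Step 23. [r3c1∈{8}] r3c1's peers cover all but 8, so r3c1=8.
Step 24. [r2c7∈{8}] nothing but 8 survives at r2c7. So r2c7=8.
Step 25. [r6c5∈{2}] r6c5's peers cover all but 2 ⇒ r6c5=2.
Step 26. [r8c2∈{3}] nothing but 3 survives at r8c2 ⇒ r8c2=3.
Step 27. [r5c7∈{2}] r5c7's peers cover all but 2. So r5c7=2.
Step 28. [r4c8∈{3}] only 3 remains possible at r4c8 ⇒ r4c8=3.
Step 29. [r9c1∈{4}] r9c1 has the single candidate 4, so r9c1=4.
Step 30. [r4c3∈{7}] nothing but 7 survives at r4c3. So r4c3=7.
Step 31. [r1c2∈{6}] r1c2 is down to just 6 ⇒ r1c2=6.
Step 32. [r1c4∈{4}] r1c4 is down to just 4. So r1c4=4.
Step 33. [r5c2∈{4}] nothing but 4 survives at r5c2, so r5c2=4.
Step 34. [r5c6∈{8}] nothing but 8 survives at r5c6, so r5c6=8.
Step 35. [r9c9∈{5}] nothing but 5 survives at r9c9 ⇒ r9c9=5.
Step 36. [r7c1∈{9}] nothing but 9 survives at r7c1 ⇒ r7c1=9.
Step 37. [r9c4∈{6}] r9c4 has the single candidate 6 ⇒ r9c4=6.
Step 38. [r3c6∈{3}] r3c6's peers cover all but 3. So r3c6=3.
Step 39. [r8c7∈{7}] r8c7 has the single candidate 7. So r8c7=7.
Step 40. [r7c2∈{5}] r7c2 is down to just 5. So r7c2=5.
Step 41. [r9c7∈{1}] nothing but 1 survives at r9c7, so r9c7=1.
Step 42. [r6c6∈{1}] r6c6's peers cover all but 1. So r6c6=1.

Answer: 5 6 1 4 8 2 3 9 7 / 7 9 3 1 6 5 8 4 2 / 8 2 4 9 7 3 5 1 6 / 2 1 7 5 4 6 9 3 8 / 6 4 5 3 9 8 2 7 1 / 3 8 9 7 2 1 6 5 4 / 9 5 6 2 1 7 4 8 3 / 1 3 2 8 5 4 7 6 9 / 4 7 8 6 3 9 1 2 5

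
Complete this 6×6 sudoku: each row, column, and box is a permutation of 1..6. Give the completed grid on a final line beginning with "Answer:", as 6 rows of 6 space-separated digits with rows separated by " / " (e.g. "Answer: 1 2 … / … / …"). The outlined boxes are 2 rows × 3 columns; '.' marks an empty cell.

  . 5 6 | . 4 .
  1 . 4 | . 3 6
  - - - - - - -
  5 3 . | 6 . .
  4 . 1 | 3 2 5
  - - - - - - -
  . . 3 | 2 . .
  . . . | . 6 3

Step 1. [r6c4∈{1,4,5}] 4 has one home in col 4: r6c4, so r6c4=4.
Step 2. [r5c6∈{1}] only 1 remains possible at r5c6. So r5c6=1.
Step 3. [r6c1∈{2}] r6c1 is down to just 2, so r6c1=2.
Step 4. [r5c1∈{6}] nothing but 6 survives at r5c1, so r5c1=6.
Step 5. [r3c5∈{1}] r3c5's peers cover all but 1 ⇒ r3c5=1.
Step 6. [r3c6∈{4}] r3c6 is down to just 4, so r3c6=4.
Step 7. [r5c5∈{5}] nothing but 5 survives at r5c5, so r5c5=5.
Step 8. [r3c3∈{2}] r3c3 has the single candidate 2. So r3c3=2.
Step 9. [r2c2∈{2}] nothing but 2 survives at r2c2 ⇒ r2c2=2.
Step 10. [r1c6∈{2}] r1c6's peers cover all but 2, so r1c6=2.
Step 11. [r1c4∈{1}] only 1 remains possible at r1c4, so r1c4=1.
Step 12. [r1c1∈{3}] r1c1 has the single candidate 3 ⇒ r1c1=3.
Step 13. [r6c3∈{5}] only 5 remains possible at r6c3 ⇒ r6c3=5.
Step 14. [r2c4∈{5}] r2c4 is down to just 5. So r2c4=5.
Step 15. [r4c2∈{6}] only 6 remains possible at r4c2. So r4c2=6.
Step 16. [r5c2∈{4}] r5c2 is down to just 4. So r5c2=4.
Step 17. [r6c2∈{1}] r6c2 has the single candidate 1, so r6c2=1.

Answer: 3 5 6 1 4 2 / 1 2 4 5 3 6 / 5 3 2 6 1 4 / 4 6 1 3 2 5 / 6 4 3 2 5 1 / 2 1 5 4 6 3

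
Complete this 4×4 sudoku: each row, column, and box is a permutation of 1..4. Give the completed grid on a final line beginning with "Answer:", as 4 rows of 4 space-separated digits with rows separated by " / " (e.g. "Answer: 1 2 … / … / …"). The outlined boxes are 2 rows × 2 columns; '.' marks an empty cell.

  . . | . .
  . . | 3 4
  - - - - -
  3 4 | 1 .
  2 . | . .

Step 1. [r2c1∈{1}] r2c1's peers cover all but 1, so r2c1=1.
Step 2. [r1c3∈{2}] r1c3's peers cover all but 2. So r1c3=2.
Step 3. [r1c2∈{3}] r1c2 has the single candidate 3. So r1c2=3.
Step 4. [r1c1∈{4}] only 4 remains possible at r1c1, so r1c1=4.
Step 5. [r2c2∈{2}] r2c2 is down to just 2. So r2c2=2.
Step 6. [r1c4∈{1}] only 1 remains possible at r1c4 ⇒ r1c4=1.
Step 7. [r4c3∈{4}] only 4 remains possible at r4c3. So r4c3=4.
Step 8. [r3c4∈{2}] r3c4's peers cover all but 2. So r3c4=2.
Step 9. [r4c2∈{1}] r4c2 has the single candidate 1 ⇒ r4c2=1.
Step 10. [r4c4∈{3}] only 3 remains possible at r4c4. So r4c4=3.

Answer: 4 3 2 1 / 1 2 3 4 / 3 4 1 2 / 2 1 4 3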